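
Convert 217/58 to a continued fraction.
[3; 1, 2, 1, 6, 2]

Euclidean algorithm steps:
217 = 3 × 58 + 43
58 = 1 × 43 + 15
43 = 2 × 15 + 13
15 = 1 × 13 + 2
13 = 6 × 2 + 1
2 = 2 × 1 + 0
Continued fraction: [3; 1, 2, 1, 6, 2]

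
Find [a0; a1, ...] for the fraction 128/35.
[3; 1, 1, 1, 11]

Euclidean algorithm steps:
128 = 3 × 35 + 23
35 = 1 × 23 + 12
23 = 1 × 12 + 11
12 = 1 × 11 + 1
11 = 11 × 1 + 0
Continued fraction: [3; 1, 1, 1, 11]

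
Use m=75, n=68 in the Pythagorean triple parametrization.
(1001, 10200, 10249)

Euclid's formula: a = m² - n², b = 2mn, c = m² + n²
m = 75, n = 68
a = 75² - 68² = 5625 - 4624 = 1001
b = 2 × 75 × 68 = 10200
c = 75² + 68² = 5625 + 4624 = 10249
Verification: 1001² + 10200² = 1002001 + 104040000 = 105042001 = 10249² ✓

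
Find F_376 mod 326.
249

Matrix identity: Q^n = [[F_(n+1), F_n], [F_n, F_(n-1)]] with Q = [[1,1],[1,0]].
n = 376 = 101111000₂. Square-and-multiply, entries mod 326:
Q^1 = [[1,1],[1,0]]
Q^2 = (Q^1)² = [[2,1],[1,1]]
Q^5 = (Q^2)²·Q = [[8,5],[5,3]]
Q^11 = (Q^5)²·Q = [[144,89],[89,55]]
Q^23 = (Q^11)²·Q = [[76,295],[295,107]]
Q^47 = (Q^23)²·Q = [[86,217],[217,195]]
Q^94 = (Q^47)² = [[43,15],[15,28]]
Q^188 = (Q^94)² = [[118,87],[87,31]]
Q^376 = (Q^188)² = [[303,249],[249,54]]
F_376 mod 326 = Q^376[0][1] = 249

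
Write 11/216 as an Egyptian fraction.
1/20 + 1/1080

Greedy algorithm:
11/216: ceiling(216/11) = 20, use 1/20
1/1080: ceiling(1080/1) = 1080, use 1/1080
Result: 11/216 = 1/20 + 1/1080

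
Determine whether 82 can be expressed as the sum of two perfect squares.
1² + 9² (a=1, b=9)

Factorization: 82 = 2 × 41
By Fermat: n is sum of two squares iff every prime p ≡ 3 (mod 4) appears to even power.
All primes ≡ 3 (mod 4) appear to even power.
Search a = 0, 1, 2, … for 82 - a² a perfect square: first hit at a = 1: 82 - 1 = 81 = 9².
82 = 1² + 9² = 1 + 81 ✓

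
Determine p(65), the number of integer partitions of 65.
2012558

p(n) counts ways to write n as a sum of positive integers (order ignored).
Euler's pentagonal recurrence: p(k) = p(k-1) + p(k-2) - p(k-5) - p(k-7) + p(k-12) + p(k-15) - ... (offsets j(3j∓1)/2, signs ++--, p(0)=1, p(<0)=0).
DP table for k = 0..64: p(0)=1, p(1)=1, p(2)=2, p(3)=3, p(4)=5, p(5)=7, p(6)=11, p(7)=15, p(8)=22, p(9)=30, p(10)=42, p(11)=56, p(12)=77, p(13)=101, p(14)=135, p(15)=176, p(16)=231, p(17)=297, p(18)=385, p(19)=490, p(20)=627, p(21)=792, p(22)=1002, p(23)=1255, p(24)=1575, p(25)=1958, p(26)=2436, p(27)=3010, p(28)=3718, p(29)=4565, p(30)=5604, p(31)=6842, p(32)=8349, p(33)=10143, p(34)=12310, p(35)=14883, p(36)=17977, p(37)=21637, p(38)=26015, p(39)=31185, p(40)=37338, p(41)=44583, p(42)=53174, p(43)=63261, p(44)=75175, p(45)=89134, p(46)=105558, p(47)=124754, p(48)=147273, p(49)=173525, p(50)=204226, p(51)=239943, p(52)=281589, p(53)=329931, p(54)=386155, p(55)=451276, p(56)=526823, p(57)=614154, p(58)=715220, p(59)=831820, p(60)=966467, p(61)=1121505, p(62)=1300156, p(63)=1505499, p(64)=1741630.
Final step: p(65) = p(64) + p(63) - p(60) - p(58) + p(53) + p(50) - p(43) - p(39) + p(30) + p(25) - p(14) - p(8)
= 1741630 + 1505499 - 966467 - 715220 + 329931 + 204226 - 63261 - 31185 + 5604 + 1958 - 135 - 22
= 2012558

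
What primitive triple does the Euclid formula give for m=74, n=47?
(3267, 6956, 7685)

Euclid's formula: a = m² - n², b = 2mn, c = m² + n²
m = 74, n = 47
a = 74² - 47² = 5476 - 2209 = 3267
b = 2 × 74 × 47 = 6956
c = 74² + 47² = 5476 + 2209 = 7685
Verification: 3267² + 6956² = 10673289 + 48385936 = 59059225 = 7685² ✓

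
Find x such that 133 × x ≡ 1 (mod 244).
233

gcd(133, 244) = 1, so the inverse exists.
Extended Euclidean algorithm on (244, 133):
244 = 1 × 133 + 111  ⟹  111 = (1)·244 + (-1)·133
133 = 1 × 111 + 22  ⟹  22 = (-1)·244 + (2)·133
111 = 5 × 22 + 1  ⟹  1 = (6)·244 + (-11)·133
So (-11)·133 ≡ 1 (mod 244), i.e. 133^(-1) ≡ -11 ≡ 233 (mod 244).
Check: 133 × 233 = 30989 ≡ 1 (mod 244)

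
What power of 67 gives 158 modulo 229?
176

Baby-step giant-step with step n = ⌈√229⌉ = 16.
Baby steps 67^j mod 229 (j:value) for j=0..15: 0:1, 1:67, 2:138, 3:86, 4:37, 5:189, 6:68, 7:205, 8:224, 9:123, 10:226, 11:28, 12:44, 13:200, 14:118, 15:120.
Giant-step multiplier: 67^(-16) ≡ 67^(228-16) = 67^212 ≡ 55 (mod 229).
Giant steps γ_i = 158·55^i mod 229: γ_0=158, γ_1=217, γ_2=27, γ_3=111, γ_4=151, γ_5=61, γ_6=149, γ_7=180, γ_8=53, γ_9=167, γ_10=25, γ_11=1 (in table at j=0).
x = i·n + j = 11·16 + 0 = 176.
Check: 67^176 ≡ 158 (mod 229).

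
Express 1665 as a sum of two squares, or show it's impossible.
12² + 39² (a=12, b=39)

Factorization: 1665 = 3^2 × 5 × 37
By Fermat: n is sum of two squares iff every prime p ≡ 3 (mod 4) appears to even power.
All primes ≡ 3 (mod 4) appear to even power.
Search a = 0, 1, 2, … for 1665 - a² a perfect square: first hit at a = 12: 1665 - 144 = 1521 = 39².
1665 = 12² + 39² = 144 + 1521 ✓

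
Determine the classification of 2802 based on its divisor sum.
abundant

Proper divisors of 2802: sum = 1 + 2 + 3 + 6 + 467 + 934 + 1401 = 2814
Since 2814 > 2802, 2802 is abundant.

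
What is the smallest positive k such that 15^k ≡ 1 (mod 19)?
18

19 is prime, so ord(15) divides φ(19) = 18.
Divisors of 18: 1, 2, 3, 6, 9, 18.
Repeated squaring: 15^1 ≡ 15, 15^2 ≡ 16, 15^4 ≡ 9, 15^8 ≡ 5, 15^16 ≡ 6 (mod 19).
Test 15^d mod 19 for each divisor d in increasing order:
15^1 ≡ 15
15^2 ≡ 16
15^3 = 15^2·15^1 ≡ 12
15^6 = 15^4·15^2 ≡ 11
15^9 = 15^8·15^1 ≡ 18
15^18 = 15^16·15^2 ≡ 1  ← first divisor giving 1
The order is 18.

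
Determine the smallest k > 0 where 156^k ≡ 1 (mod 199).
18

199 is prime, so ord(156) divides φ(199) = 198.
Divisors of 198: 1, 2, 3, 6, 9, 11, 18, 22, 33, 66, 99, 198.
Repeated squaring: 156^1 ≡ 156, 156^2 ≡ 58, 156^4 ≡ 180, 156^8 ≡ 162, 156^16 ≡ 175, 156^32 ≡ 178, 156^64 ≡ 43, 156^128 ≡ 58 (mod 199).
Test 156^d mod 199 for each divisor d in increasing order:
156^1 ≡ 156
156^2 ≡ 58
156^3 = 156^2·156^1 ≡ 93
156^6 = 156^4·156^2 ≡ 92
156^9 = 156^8·156^1 ≡ 198
156^11 = 156^8·156^2·156^1 ≡ 141
156^18 = 156^16·156^2 ≡ 1  ← first divisor giving 1
The order is 18.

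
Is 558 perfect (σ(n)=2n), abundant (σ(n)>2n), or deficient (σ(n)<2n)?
abundant

Proper divisors of 558: sum = 1 + 2 + 3 + 6 + 9 + 18 + 31 + 62 + 93 + 186 + 279 = 690
Since 690 > 558, 558 is abundant.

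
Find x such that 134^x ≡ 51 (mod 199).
40

Baby-step giant-step with step n = ⌈√199⌉ = 15.
Baby steps 134^j mod 199 (j:value) for j=0..14: 0:1, 1:134, 2:46, 3:194, 4:126, 5:168, 6:25, 7:166, 8:155, 9:74, 10:165, 11:21, 12:28, 13:170, 14:94.
Giant-step multiplier: 134^(-15) ≡ 134^(198-15) = 134^183 ≡ 27 (mod 199).
Giant steps γ_i = 51·27^i mod 199: γ_0=51, γ_1=183, γ_2=165 (in table at j=10).
x = i·n + j = 2·15 + 10 = 40.
Check: 134^40 ≡ 51 (mod 199).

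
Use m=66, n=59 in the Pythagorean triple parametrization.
(875, 7788, 7837)

Euclid's formula: a = m² - n², b = 2mn, c = m² + n²
m = 66, n = 59
a = 66² - 59² = 4356 - 3481 = 875
b = 2 × 66 × 59 = 7788
c = 66² + 59² = 4356 + 3481 = 7837
Verification: 875² + 7788² = 765625 + 60652944 = 61418569 = 7837² ✓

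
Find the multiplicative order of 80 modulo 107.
106

107 is prime, so ord(80) divides φ(107) = 106.
Divisors of 106: 1, 2, 53, 106.
Repeated squaring: 80^1 ≡ 80, 80^2 ≡ 87, 80^4 ≡ 79, 80^8 ≡ 35, 80^16 ≡ 48, 80^32 ≡ 57, 80^64 ≡ 39 (mod 107).
Test 80^d mod 107 for each divisor d in increasing order:
80^1 ≡ 80
80^2 ≡ 87
80^53 = 80^32·80^16·80^4·80^1 ≡ 106
80^106 = 80^64·80^32·80^8·80^2 ≡ 1  ← first divisor giving 1
The order is 106.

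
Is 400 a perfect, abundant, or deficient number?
abundant

Proper divisors of 400: sum = 1 + 2 + 4 + 5 + 8 + 10 + 16 + 20 + 25 + 40 + 50 + 80 + 100 + 200 = 561
Since 561 > 400, 400 is abundant.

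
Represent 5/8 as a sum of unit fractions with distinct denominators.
1/2 + 1/8

Greedy algorithm:
5/8: ceiling(8/5) = 2, use 1/2
1/8: ceiling(8/1) = 8, use 1/8
Result: 5/8 = 1/2 + 1/8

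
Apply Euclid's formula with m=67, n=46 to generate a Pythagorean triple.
(2373, 6164, 6605)

Euclid's formula: a = m² - n², b = 2mn, c = m² + n²
m = 67, n = 46
a = 67² - 46² = 4489 - 2116 = 2373
b = 2 × 67 × 46 = 6164
c = 67² + 46² = 4489 + 2116 = 6605
Verification: 2373² + 6164² = 5631129 + 37994896 = 43626025 = 6605² ✓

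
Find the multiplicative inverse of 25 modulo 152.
73

gcd(25, 152) = 1, so the inverse exists.
Extended Euclidean algorithm on (152, 25):
152 = 6 × 25 + 2  ⟹  2 = (1)·152 + (-6)·25
25 = 12 × 2 + 1  ⟹  1 = (-12)·152 + (73)·25
So (73)·25 ≡ 1 (mod 152), i.e. 25^(-1) ≡ 73 (mod 152).
Check: 25 × 73 = 1825 ≡ 1 (mod 152)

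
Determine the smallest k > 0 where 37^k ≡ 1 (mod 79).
78

79 is prime, so ord(37) divides φ(79) = 78.
Divisors of 78: 1, 2, 3, 6, 13, 26, 39, 78.
Repeated squaring: 37^1 ≡ 37, 37^2 ≡ 26, 37^4 ≡ 44, 37^8 ≡ 40, 37^16 ≡ 20, 37^32 ≡ 5, 37^64 ≡ 25 (mod 79).
Test 37^d mod 79 for each divisor d in increasing order:
37^1 ≡ 37
37^2 ≡ 26
37^3 = 37^2·37^1 ≡ 14
37^6 = 37^4·37^2 ≡ 38
37^13 = 37^8·37^4·37^1 ≡ 24
37^26 = 37^16·37^8·37^2 ≡ 23
37^39 = 37^32·37^4·37^2·37^1 ≡ 78
37^78 = 37^64·37^8·37^4·37^2 ≡ 1  ← first divisor giving 1
The order is 78.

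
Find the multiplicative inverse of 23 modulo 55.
12

gcd(23, 55) = 1, so the inverse exists.
Extended Euclidean algorithm on (55, 23):
55 = 2 × 23 + 9  ⟹  9 = (1)·55 + (-2)·23
23 = 2 × 9 + 5  ⟹  5 = (-2)·55 + (5)·23
9 = 1 × 5 + 4  ⟹  4 = (3)·55 + (-7)·23
5 = 1 × 4 + 1  ⟹  1 = (-5)·55 + (12)·23
So (12)·23 ≡ 1 (mod 55), i.e. 23^(-1) ≡ 12 (mod 55).
Check: 23 × 12 = 276 ≡ 1 (mod 55)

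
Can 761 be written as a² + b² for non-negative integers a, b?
19² + 20² (a=19, b=20)

Factorization: 761 = 761
By Fermat: n is sum of two squares iff every prime p ≡ 3 (mod 4) appears to even power.
All primes ≡ 3 (mod 4) appear to even power.
Search a = 0, 1, 2, … for 761 - a² a perfect square: first hit at a = 19: 761 - 361 = 400 = 20².
761 = 19² + 20² = 361 + 400 ✓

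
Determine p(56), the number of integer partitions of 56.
526823

p(n) counts ways to write n as a sum of positive integers (order ignored).
Euler's pentagonal recurrence: p(k) = p(k-1) + p(k-2) - p(k-5) - p(k-7) + p(k-12) + p(k-15) - ... (offsets j(3j∓1)/2, signs ++--, p(0)=1, p(<0)=0).
DP table for k = 0..55: p(0)=1, p(1)=1, p(2)=2, p(3)=3, p(4)=5, p(5)=7, p(6)=11, p(7)=15, p(8)=22, p(9)=30, p(10)=42, p(11)=56, p(12)=77, p(13)=101, p(14)=135, p(15)=176, p(16)=231, p(17)=297, p(18)=385, p(19)=490, p(20)=627, p(21)=792, p(22)=1002, p(23)=1255, p(24)=1575, p(25)=1958, p(26)=2436, p(27)=3010, p(28)=3718, p(29)=4565, p(30)=5604, p(31)=6842, p(32)=8349, p(33)=10143, p(34)=12310, p(35)=14883, p(36)=17977, p(37)=21637, p(38)=26015, p(39)=31185, p(40)=37338, p(41)=44583, p(42)=53174, p(43)=63261, p(44)=75175, p(45)=89134, p(46)=105558, p(47)=124754, p(48)=147273, p(49)=173525, p(50)=204226, p(51)=239943, p(52)=281589, p(53)=329931, p(54)=386155, p(55)=451276.
Final step: p(56) = p(55) + p(54) - p(51) - p(49) + p(44) + p(41) - p(34) - p(30) + p(21) + p(16) - p(5)
= 451276 + 386155 - 239943 - 173525 + 75175 + 44583 - 12310 - 5604 + 792 + 231 - 7
= 526823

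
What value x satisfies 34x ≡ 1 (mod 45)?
4

gcd(34, 45) = 1, so the inverse exists.
Extended Euclidean algorithm on (45, 34):
45 = 1 × 34 + 11  ⟹  11 = (1)·45 + (-1)·34
34 = 3 × 11 + 1  ⟹  1 = (-3)·45 + (4)·34
So (4)·34 ≡ 1 (mod 45), i.e. 34^(-1) ≡ 4 (mod 45).
Check: 34 × 4 = 136 ≡ 1 (mod 45)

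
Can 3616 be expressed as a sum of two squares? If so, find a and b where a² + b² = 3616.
4² + 60² (a=4, b=60)

Factorization: 3616 = 2^5 × 113
By Fermat: n is sum of two squares iff every prime p ≡ 3 (mod 4) appears to even power.
All primes ≡ 3 (mod 4) appear to even power.
Search a = 0, 1, 2, … for 3616 - a² a perfect square: first hit at a = 4: 3616 - 16 = 3600 = 60².
3616 = 4² + 60² = 16 + 3600 ✓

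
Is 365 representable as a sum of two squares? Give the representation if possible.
2² + 19² (a=2, b=19)

Factorization: 365 = 5 × 73
By Fermat: n is sum of two squares iff every prime p ≡ 3 (mod 4) appears to even power.
All primes ≡ 3 (mod 4) appear to even power.
Search a = 0, 1, 2, … for 365 - a² a perfect square: first hit at a = 2: 365 - 4 = 361 = 19².
365 = 2² + 19² = 4 + 361 ✓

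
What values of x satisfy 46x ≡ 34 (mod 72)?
x ≡ 7 (mod 36)

gcd(46, 72) = 2, which divides 34, so solutions exist.
Divide through by 2: 23x ≡ 17 (mod 36).
Find 23^(-1) mod 36 by the extended Euclidean algorithm:
36 = 1 × 23 + 13  ⟹  13 = (1)·36 + (-1)·23
23 = 1 × 13 + 10  ⟹  10 = (-1)·36 + (2)·23
13 = 1 × 10 + 3  ⟹  3 = (2)·36 + (-3)·23
10 = 3 × 3 + 1  ⟹  1 = (-7)·36 + (11)·23
So (11)·23 ≡ 1 (mod 36), i.e. 23^(-1) ≡ 11 (mod 36).
x ≡ 11 × 17 = 187 ≡ 7 (mod 36).
Check: 46 × 7 = 322 ≡ 34 (mod 72).
x ≡ 7 (mod 36), giving 2 solutions mod 72.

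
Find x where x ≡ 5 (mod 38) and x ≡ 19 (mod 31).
81

Using Chinese Remainder Theorem:
M = 38 × 31 = 1178
M1 = 31, M2 = 38
y1 = 31^(-1) mod 38 = 27
y2 = 38^(-1) mod 31 = 9
x = (5×31×27 + 19×38×9) mod 1178 = 81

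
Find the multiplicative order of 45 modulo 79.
39

79 is prime, so ord(45) divides φ(79) = 78.
Divisors of 78: 1, 2, 3, 6, 13, 26, 39, 78.
Repeated squaring: 45^1 ≡ 45, 45^2 ≡ 50, 45^4 ≡ 51, 45^8 ≡ 73, 45^16 ≡ 36, 45^32 ≡ 32, 45^64 ≡ 76 (mod 79).
Test 45^d mod 79 for each divisor d in increasing order:
45^1 ≡ 45
45^2 ≡ 50
45^3 = 45^2·45^1 ≡ 38
45^6 = 45^4·45^2 ≡ 22
45^13 = 45^8·45^4·45^1 ≡ 55
45^26 = 45^16·45^8·45^2 ≡ 23
45^39 = 45^32·45^4·45^2·45^1 ≡ 1  ← first divisor giving 1
The order is 39.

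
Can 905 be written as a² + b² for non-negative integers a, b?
8² + 29² (a=8, b=29)

Factorization: 905 = 5 × 181
By Fermat: n is sum of two squares iff every prime p ≡ 3 (mod 4) appears to even power.
All primes ≡ 3 (mod 4) appear to even power.
Search a = 0, 1, 2, … for 905 - a² a perfect square: first hit at a = 8: 905 - 64 = 841 = 29².
905 = 8² + 29² = 64 + 841 ✓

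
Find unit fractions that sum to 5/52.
1/11 + 1/191 + 1/109252

Greedy algorithm:
5/52: ceiling(52/5) = 11, use 1/11
3/572: ceiling(572/3) = 191, use 1/191
1/109252: ceiling(109252/1) = 109252, use 1/109252
Result: 5/52 = 1/11 + 1/191 + 1/109252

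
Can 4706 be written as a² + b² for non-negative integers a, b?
35² + 59² (a=35, b=59)

Factorization: 4706 = 2 × 13 × 181
By Fermat: n is sum of two squares iff every prime p ≡ 3 (mod 4) appears to even power.
All primes ≡ 3 (mod 4) appear to even power.
Search a = 0, 1, 2, … for 4706 - a² a perfect square: first hit at a = 35: 4706 - 1225 = 3481 = 59².
4706 = 35² + 59² = 1225 + 3481 ✓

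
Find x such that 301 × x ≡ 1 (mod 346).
123

gcd(301, 346) = 1, so the inverse exists.
Extended Euclidean algorithm on (346, 301):
346 = 1 × 301 + 45  ⟹  45 = (1)·346 + (-1)·301
301 = 6 × 45 + 31  ⟹  31 = (-6)·346 + (7)·301
45 = 1 × 31 + 14  ⟹  14 = (7)·346 + (-8)·301
31 = 2 × 14 + 3  ⟹  3 = (-20)·346 + (23)·301
14 = 4 × 3 + 2  ⟹  2 = (87)·346 + (-100)·301
3 = 1 × 2 + 1  ⟹  1 = (-107)·346 + (123)·301
So (123)·301 ≡ 1 (mod 346), i.e. 301^(-1) ≡ 123 (mod 346).
Check: 301 × 123 = 37023 ≡ 1 (mod 346)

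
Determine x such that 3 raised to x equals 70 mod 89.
79

Baby-step giant-step with step n = ⌈√89⌉ = 10.
Baby steps 3^j mod 89 (j:value) for j=0..9: 0:1, 1:3, 2:9, 3:27, 4:81, 5:65, 6:17, 7:51, 8:64, 9:14.
Giant-step multiplier: 3^(-10) ≡ 3^(88-10) = 3^78 ≡ 53 (mod 89).
Giant steps γ_i = 70·53^i mod 89: γ_0=70, γ_1=61, γ_2=29, γ_3=24, γ_4=26, γ_5=43, γ_6=54, γ_7=14 (in table at j=9).
x = i·n + j = 7·10 + 9 = 79.
Check: 3^79 ≡ 70 (mod 89).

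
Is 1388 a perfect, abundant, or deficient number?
deficient

Proper divisors of 1388: sum = 1 + 2 + 4 + 347 + 694 = 1048
Since 1048 < 1388, 1388 is deficient.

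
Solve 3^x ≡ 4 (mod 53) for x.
46

Baby-step giant-step with step n = ⌈√53⌉ = 8.
Baby steps 3^j mod 53 (j:value) for j=0..7: 0:1, 1:3, 2:9, 3:27, 4:28, 5:31, 6:40, 7:14.
Giant-step multiplier: 3^(-8) ≡ 3^(52-8) = 3^44 ≡ 24 (mod 53).
Giant steps γ_i = 4·24^i mod 53: γ_0=4, γ_1=43, γ_2=25, γ_3=17, γ_4=37, γ_5=40 (in table at j=6).
x = i·n + j = 5·8 + 6 = 46.
Check: 3^46 ≡ 4 (mod 53).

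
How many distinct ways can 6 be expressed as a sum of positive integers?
11

p(n) counts ways to write n as a sum of positive integers (order ignored).
Examples: 6; 5 + 1; 4 + 2; 4 + 1 + 1; 3 + 3; ... (11 total)
p(6) = 11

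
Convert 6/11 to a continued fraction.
[0; 1, 1, 5]

Euclidean algorithm steps:
6 = 0 × 11 + 6
11 = 1 × 6 + 5
6 = 1 × 5 + 1
5 = 5 × 1 + 0
Continued fraction: [0; 1, 1, 5]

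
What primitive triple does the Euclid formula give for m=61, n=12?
(3577, 1464, 3865)

Euclid's formula: a = m² - n², b = 2mn, c = m² + n²
m = 61, n = 12
a = 61² - 12² = 3721 - 144 = 3577
b = 2 × 61 × 12 = 1464
c = 61² + 12² = 3721 + 144 = 3865
Verification: 3577² + 1464² = 12794929 + 2143296 = 14938225 = 3865² ✓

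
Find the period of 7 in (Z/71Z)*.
70

71 is prime, so ord(7) divides φ(71) = 70.
Divisors of 70: 1, 2, 5, 7, 10, 14, 35, 70.
Repeated squaring: 7^1 ≡ 7, 7^2 ≡ 49, 7^4 ≡ 58, 7^8 ≡ 27, 7^16 ≡ 19, 7^32 ≡ 6, 7^64 ≡ 36 (mod 71).
Test 7^d mod 71 for each divisor d in increasing order:
7^1 ≡ 7
7^2 ≡ 49
7^5 = 7^4·7^1 ≡ 51
7^7 = 7^4·7^2·7^1 ≡ 14
7^10 = 7^8·7^2 ≡ 45
7^14 = 7^8·7^4·7^2 ≡ 54
7^35 = 7^32·7^2·7^1 ≡ 70
7^70 = 7^64·7^4·7^2 ≡ 1  ← first divisor giving 1
The order is 70.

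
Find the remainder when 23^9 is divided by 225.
188

Repeated squaring. Binary of 9 = 1001.
23^1 ≡ 23 (mod 225); 23^2 ≡ 79 (mod 225); 23^4 ≡ 166 (mod 225); 23^8 ≡ 106 (mod 225)
23^9 = 23^1 × 23^8 ≡ 188 (mod 225)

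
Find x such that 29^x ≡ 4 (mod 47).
26

Baby-step giant-step with step n = ⌈√47⌉ = 7.
Baby steps 29^j mod 47 (j:value) for j=0..6: 0:1, 1:29, 2:42, 3:43, 4:25, 5:20, 6:16.
Giant-step multiplier: 29^(-7) ≡ 29^(46-7) = 29^39 ≡ 39 (mod 47).
Giant steps γ_i = 4·39^i mod 47: γ_0=4, γ_1=15, γ_2=21, γ_3=20 (in table at j=5).
x = i·n + j = 3·7 + 5 = 26.
Check: 29^26 ≡ 4 (mod 47).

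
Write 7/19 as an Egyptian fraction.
1/3 + 1/29 + 1/1653

Greedy algorithm:
7/19: ceiling(19/7) = 3, use 1/3
2/57: ceiling(57/2) = 29, use 1/29
1/1653: ceiling(1653/1) = 1653, use 1/1653
Result: 7/19 = 1/3 + 1/29 + 1/1653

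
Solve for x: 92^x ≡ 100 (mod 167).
134

Baby-step giant-step with step n = ⌈√167⌉ = 13.
Baby steps 92^j mod 167 (j:value) for j=0..12: 0:1, 1:92, 2:114, 3:134, 4:137, 5:79, 6:87, 7:155, 8:65, 9:135, 10:62, 11:26, 12:54.
Giant-step multiplier: 92^(-13) ≡ 92^(166-13) = 92^153 ≡ 163 (mod 167).
Giant steps γ_i = 100·163^i mod 167: γ_0=100, γ_1=101, γ_2=97, γ_3=113, γ_4=49, γ_5=138, γ_6=116, γ_7=37, γ_8=19, γ_9=91, γ_10=137 (in table at j=4).
x = i·n + j = 10·13 + 4 = 134.
Check: 92^134 ≡ 100 (mod 167).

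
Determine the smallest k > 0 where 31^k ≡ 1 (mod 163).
54

163 is prime, so ord(31) divides φ(163) = 162.
Divisors of 162: 1, 2, 3, 6, 9, 18, 27, 54, 81, 162.
Repeated squaring: 31^1 ≡ 31, 31^2 ≡ 146, 31^4 ≡ 126, 31^8 ≡ 65, 31^16 ≡ 150, 31^32 ≡ 6, 31^64 ≡ 36, 31^128 ≡ 155 (mod 163).
Test 31^d mod 163 for each divisor d in increasing order:
31^1 ≡ 31
31^2 ≡ 146
31^3 = 31^2·31^1 ≡ 125
31^6 = 31^4·31^2 ≡ 140
31^9 = 31^8·31^1 ≡ 59
31^18 = 31^16·31^2 ≡ 58
31^27 = 31^16·31^8·31^2·31^1 ≡ 162
31^54 = 31^32·31^16·31^4·31^2 ≡ 1  ← first divisor giving 1
The order is 54.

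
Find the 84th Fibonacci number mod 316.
8

Matrix identity: Q^n = [[F_(n+1), F_n], [F_n, F_(n-1)]] with Q = [[1,1],[1,0]].
n = 84 = 1010100₂. Square-and-multiply, entries mod 316:
Q^1 = [[1,1],[1,0]]
Q^2 = (Q^1)² = [[2,1],[1,1]]
Q^5 = (Q^2)²·Q = [[8,5],[5,3]]
Q^10 = (Q^5)² = [[89,55],[55,34]]
Q^21 = (Q^10)²·Q = [[15,202],[202,129]]
Q^42 = (Q^21)² = [[265,16],[16,249]]
Q^84 = (Q^42)² = [[13,8],[8,5]]
F_84 mod 316 = Q^84[0][1] = 8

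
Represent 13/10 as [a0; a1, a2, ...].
[1; 3, 3]

Euclidean algorithm steps:
13 = 1 × 10 + 3
10 = 3 × 3 + 1
3 = 3 × 1 + 0
Continued fraction: [1; 3, 3]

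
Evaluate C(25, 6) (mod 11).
0

Using Lucas' theorem:
Write n=25 and k=6 in base 11:
n in base 11: [2, 3]
k in base 11: [0, 6]
C(25,6) mod 11 = ∏ C(n_i, k_i) mod 11
Digit binomials (mod 11): C(2,0) = 1; C(3,6) = 0 (k_i > n_i)
Product: 1 × 0 = 0 ≡ 0 (mod 11)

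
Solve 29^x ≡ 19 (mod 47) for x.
21

Baby-step giant-step with step n = ⌈√47⌉ = 7.
Baby steps 29^j mod 47 (j:value) for j=0..6: 0:1, 1:29, 2:42, 3:43, 4:25, 5:20, 6:16.
Giant-step multiplier: 29^(-7) ≡ 29^(46-7) = 29^39 ≡ 39 (mod 47).
Giant steps γ_i = 19·39^i mod 47: γ_0=19, γ_1=36, γ_2=41, γ_3=1 (in table at j=0).
x = i·n + j = 3·7 + 0 = 21.
Check: 29^21 ≡ 19 (mod 47).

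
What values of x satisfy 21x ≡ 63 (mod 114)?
x ≡ 3 (mod 38)

gcd(21, 114) = 3, which divides 63, so solutions exist.
Divide through by 3: 7x ≡ 21 (mod 38).
Find 7^(-1) mod 38 by the extended Euclidean algorithm:
38 = 5 × 7 + 3  ⟹  3 = (1)·38 + (-5)·7
7 = 2 × 3 + 1  ⟹  1 = (-2)·38 + (11)·7
So (11)·7 ≡ 1 (mod 38), i.e. 7^(-1) ≡ 11 (mod 38).
x ≡ 11 × 21 = 231 ≡ 3 (mod 38).
Check: 21 × 3 = 63 ≡ 63 (mod 114).
x ≡ 3 (mod 38), giving 3 solutions mod 114.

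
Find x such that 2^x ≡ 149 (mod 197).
87

Baby-step giant-step with step n = ⌈√197⌉ = 15.
Baby steps 2^j mod 197 (j:value) for j=0..14: 0:1, 1:2, 2:4, 3:8, 4:16, 5:32, 6:64, 7:128, 8:59, 9:118, 10:39, 11:78, 12:156, 13:115, 14:33.
Giant-step multiplier: 2^(-15) ≡ 2^(196-15) = 2^181 ≡ 3 (mod 197).
Giant steps γ_i = 149·3^i mod 197: γ_0=149, γ_1=53, γ_2=159, γ_3=83, γ_4=52, γ_5=156 (in table at j=12).
x = i·n + j = 5·15 + 12 = 87.
Check: 2^87 ≡ 149 (mod 197).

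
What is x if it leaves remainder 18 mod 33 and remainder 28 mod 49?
1008

Using Chinese Remainder Theorem:
M = 33 × 49 = 1617
M1 = 49, M2 = 33
y1 = 49^(-1) mod 33 = 31
y2 = 33^(-1) mod 49 = 3
x = (18×49×31 + 28×33×3) mod 1617 = 1008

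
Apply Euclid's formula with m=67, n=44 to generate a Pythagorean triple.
(2553, 5896, 6425)

Euclid's formula: a = m² - n², b = 2mn, c = m² + n²
m = 67, n = 44
a = 67² - 44² = 4489 - 1936 = 2553
b = 2 × 67 × 44 = 5896
c = 67² + 44² = 4489 + 1936 = 6425
Verification: 2553² + 5896² = 6517809 + 34762816 = 41280625 = 6425² ✓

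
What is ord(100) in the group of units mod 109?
54

109 is prime, so ord(100) divides φ(109) = 108.
Divisors of 108: 1, 2, 3, 4, 6, 9, 12, 18, 27, 36, 54, 108.
Repeated squaring: 100^1 ≡ 100, 100^2 ≡ 81, 100^4 ≡ 21, 100^8 ≡ 5, 100^16 ≡ 25, 100^32 ≡ 80, 100^64 ≡ 78 (mod 109).
Test 100^d mod 109 for each divisor d in increasing order:
100^1 ≡ 100
100^2 ≡ 81
100^3 = 100^2·100^1 ≡ 34
100^4 ≡ 21
100^6 = 100^4·100^2 ≡ 66
100^9 = 100^8·100^1 ≡ 64
100^12 = 100^8·100^4 ≡ 105
100^18 = 100^16·100^2 ≡ 63
100^27 = 100^16·100^8·100^2·100^1 ≡ 108
100^36 = 100^32·100^4 ≡ 45
100^54 = 100^32·100^16·100^4·100^2 ≡ 1  ← first divisor giving 1
The order is 54.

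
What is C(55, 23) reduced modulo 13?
0

Using Lucas' theorem:
Write n=55 and k=23 in base 13:
n in base 13: [4, 3]
k in base 13: [1, 10]
C(55,23) mod 13 = ∏ C(n_i, k_i) mod 13
Digit binomials (mod 13): C(4,1) = 4; C(3,10) = 0 (k_i > n_i)
Product: 4 × 0 = 0 ≡ 0 (mod 13)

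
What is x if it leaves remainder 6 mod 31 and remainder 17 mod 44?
1029

Using Chinese Remainder Theorem:
M = 31 × 44 = 1364
M1 = 44, M2 = 31
y1 = 44^(-1) mod 31 = 12
y2 = 31^(-1) mod 44 = 27
x = (6×44×12 + 17×31×27) mod 1364 = 1029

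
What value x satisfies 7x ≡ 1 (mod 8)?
7

gcd(7, 8) = 1, so the inverse exists.
Extended Euclidean algorithm on (8, 7):
8 = 1 × 7 + 1  ⟹  1 = (1)·8 + (-1)·7
So (-1)·7 ≡ 1 (mod 8), i.e. 7^(-1) ≡ -1 ≡ 7 (mod 8).
Check: 7 × 7 = 49 ≡ 1 (mod 8)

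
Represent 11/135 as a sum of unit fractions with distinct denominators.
1/13 + 1/220 + 1/77220

Greedy algorithm:
11/135: ceiling(135/11) = 13, use 1/13
8/1755: ceiling(1755/8) = 220, use 1/220
1/77220: ceiling(77220/1) = 77220, use 1/77220
Result: 11/135 = 1/13 + 1/220 + 1/77220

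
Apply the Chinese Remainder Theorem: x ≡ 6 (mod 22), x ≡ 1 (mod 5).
6

Using Chinese Remainder Theorem:
M = 22 × 5 = 110
M1 = 5, M2 = 22
y1 = 5^(-1) mod 22 = 9
y2 = 22^(-1) mod 5 = 3
x = (6×5×9 + 1×22×3) mod 110 = 6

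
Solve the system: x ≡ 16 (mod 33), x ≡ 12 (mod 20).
412

Using Chinese Remainder Theorem:
M = 33 × 20 = 660
M1 = 20, M2 = 33
y1 = 20^(-1) mod 33 = 5
y2 = 33^(-1) mod 20 = 17
x = (16×20×5 + 12×33×17) mod 660 = 412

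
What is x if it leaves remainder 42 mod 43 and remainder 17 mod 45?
1547

Using Chinese Remainder Theorem:
M = 43 × 45 = 1935
M1 = 45, M2 = 43
y1 = 45^(-1) mod 43 = 22
y2 = 43^(-1) mod 45 = 22
x = (42×45×22 + 17×43×22) mod 1935 = 1547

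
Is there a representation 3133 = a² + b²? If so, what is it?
18² + 53² (a=18, b=53)

Factorization: 3133 = 13 × 241
By Fermat: n is sum of two squares iff every prime p ≡ 3 (mod 4) appears to even power.
All primes ≡ 3 (mod 4) appear to even power.
Search a = 0, 1, 2, … for 3133 - a² a perfect square: first hit at a = 18: 3133 - 324 = 2809 = 53².
3133 = 18² + 53² = 324 + 2809 ✓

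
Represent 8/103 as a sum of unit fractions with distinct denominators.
1/13 + 1/1339

Greedy algorithm:
8/103: ceiling(103/8) = 13, use 1/13
1/1339: ceiling(1339/1) = 1339, use 1/1339
Result: 8/103 = 1/13 + 1/1339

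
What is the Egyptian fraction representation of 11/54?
1/5 + 1/270

Greedy algorithm:
11/54: ceiling(54/11) = 5, use 1/5
1/270: ceiling(270/1) = 270, use 1/270
Result: 11/54 = 1/5 + 1/270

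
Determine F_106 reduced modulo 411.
283

Matrix identity: Q^n = [[F_(n+1), F_n], [F_n, F_(n-1)]] with Q = [[1,1],[1,0]].
n = 106 = 1101010₂. Square-and-multiply, entries mod 411:
Q^1 = [[1,1],[1,0]]
Q^3 = (Q^1)²·Q = [[3,2],[2,1]]
Q^6 = (Q^3)² = [[13,8],[8,5]]
Q^13 = (Q^6)²·Q = [[377,233],[233,144]]
Q^26 = (Q^13)² = [[371,148],[148,223]]
Q^53 = (Q^26)²·Q = [[35,77],[77,369]]
Q^106 = (Q^53)² = [[167,283],[283,295]]
F_106 mod 411 = Q^106[0][1] = 283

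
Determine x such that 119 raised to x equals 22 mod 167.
80

Baby-step giant-step with step n = ⌈√167⌉ = 13.
Baby steps 119^j mod 167 (j:value) for j=0..12: 0:1, 1:119, 2:133, 3:129, 4:154, 5:123, 6:108, 7:160, 8:2, 9:71, 10:99, 11:91, 12:141.
Giant-step multiplier: 119^(-13) ≡ 119^(166-13) = 119^153 ≡ 74 (mod 167).
Giant steps γ_i = 22·74^i mod 167: γ_0=22, γ_1=125, γ_2=65, γ_3=134, γ_4=63, γ_5=153, γ_6=133 (in table at j=2).
x = i·n + j = 6·13 + 2 = 80.
Check: 119^80 ≡ 22 (mod 167).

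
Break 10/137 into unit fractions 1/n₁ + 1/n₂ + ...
1/14 + 1/640 + 1/613760

Greedy algorithm:
10/137: ceiling(137/10) = 14, use 1/14
3/1918: ceiling(1918/3) = 640, use 1/640
1/613760: ceiling(613760/1) = 613760, use 1/613760
Result: 10/137 = 1/14 + 1/640 + 1/613760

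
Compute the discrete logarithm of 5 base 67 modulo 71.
14

Baby-step giant-step with step n = ⌈√71⌉ = 9.
Baby steps 67^j mod 71 (j:value) for j=0..8: 0:1, 1:67, 2:16, 3:7, 4:43, 5:41, 6:49, 7:17, 8:3.
Giant-step multiplier: 67^(-9) ≡ 67^(70-9) = 67^61 ≡ 65 (mod 71).
Giant steps γ_i = 5·65^i mod 71: γ_0=5, γ_1=41 (in table at j=5).
x = i·n + j = 1·9 + 5 = 14.
Check: 67^14 ≡ 5 (mod 71).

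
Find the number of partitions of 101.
214481126

p(n) counts ways to write n as a sum of positive integers (order ignored).
Euler's pentagonal recurrence: p(k) = p(k-1) + p(k-2) - p(k-5) - p(k-7) + p(k-12) + p(k-15) - ... (offsets j(3j∓1)/2, signs ++--, p(0)=1, p(<0)=0).
DP table for k = 0..100: p(0)=1, p(1)=1, p(2)=2, p(3)=3, p(4)=5, p(5)=7, p(6)=11, p(7)=15, p(8)=22, p(9)=30, p(10)=42, p(11)=56, p(12)=77, p(13)=101, p(14)=135, p(15)=176, p(16)=231, p(17)=297, p(18)=385, p(19)=490, p(20)=627, p(21)=792, p(22)=1002, p(23)=1255, p(24)=1575, p(25)=1958, p(26)=2436, p(27)=3010, p(28)=3718, p(29)=4565, p(30)=5604, p(31)=6842, p(32)=8349, p(33)=10143, p(34)=12310, p(35)=14883, p(36)=17977, p(37)=21637, p(38)=26015, p(39)=31185, p(40)=37338, p(41)=44583, p(42)=53174, p(43)=63261, p(44)=75175, p(45)=89134, p(46)=105558, p(47)=124754, p(48)=147273, p(49)=173525, p(50)=204226, p(51)=239943, p(52)=281589, p(53)=329931, p(54)=386155, p(55)=451276, p(56)=526823, p(57)=614154, p(58)=715220, p(59)=831820, p(60)=966467, p(61)=1121505, p(62)=1300156, p(63)=1505499, p(64)=1741630, p(65)=2012558, p(66)=2323520, p(67)=2679689, p(68)=3087735, p(69)=3554345, p(70)=4087968, p(71)=4697205, p(72)=5392783, p(73)=6185689, p(74)=7089500, p(75)=8118264, p(76)=9289091, p(77)=10619863, p(78)=12132164, p(79)=13848650, p(80)=15796476, p(81)=18004327, p(82)=20506255, p(83)=23338469, p(84)=26543660, p(85)=30167357, p(86)=34262962, p(87)=38887673, p(88)=44108109, p(89)=49995925, p(90)=56634173, p(91)=64112359, p(92)=72533807, p(93)=82010177, p(94)=92669720, p(95)=104651419, p(96)=118114304, p(97)=133230930, p(98)=150198136, p(99)=169229875, p(100)=190569292.
Final step: p(101) = p(100) + p(99) - p(96) - p(94) + p(89) + p(86) - p(79) - p(75) + p(66) + p(61) - p(50) - p(44) + p(31) + p(24) - p(9) - p(1)
= 190569292 + 169229875 - 118114304 - 92669720 + 49995925 + 34262962 - 13848650 - 8118264 + 2323520 + 1121505 - 204226 - 75175 + 6842 + 1575 - 30 - 1
= 214481126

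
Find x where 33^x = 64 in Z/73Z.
48

Baby-step giant-step with step n = ⌈√73⌉ = 9.
Baby steps 33^j mod 73 (j:value) for j=0..8: 0:1, 1:33, 2:67, 3:21, 4:36, 5:20, 6:3, 7:26, 8:55.
Giant-step multiplier: 33^(-9) ≡ 33^(72-9) = 33^63 ≡ 51 (mod 73).
Giant steps γ_i = 64·51^i mod 73: γ_0=64, γ_1=52, γ_2=24, γ_3=56, γ_4=9, γ_5=21 (in table at j=3).
x = i·n + j = 5·9 + 3 = 48.
Check: 33^48 ≡ 64 (mod 73).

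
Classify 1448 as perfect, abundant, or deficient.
deficient

Proper divisors of 1448: sum = 1 + 2 + 4 + 8 + 181 + 362 + 724 = 1282
Since 1282 < 1448, 1448 is deficient.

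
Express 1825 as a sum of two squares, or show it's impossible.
12² + 41² (a=12, b=41)

Factorization: 1825 = 5^2 × 73
By Fermat: n is sum of two squares iff every prime p ≡ 3 (mod 4) appears to even power.
All primes ≡ 3 (mod 4) appear to even power.
Search a = 0, 1, 2, … for 1825 - a² a perfect square: first hit at a = 12: 1825 - 144 = 1681 = 41².
1825 = 12² + 41² = 144 + 1681 ✓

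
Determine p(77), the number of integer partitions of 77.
10619863

p(n) counts ways to write n as a sum of positive integers (order ignored).
Euler's pentagonal recurrence: p(k) = p(k-1) + p(k-2) - p(k-5) - p(k-7) + p(k-12) + p(k-15) - ... (offsets j(3j∓1)/2, signs ++--, p(0)=1, p(<0)=0).
DP table for k = 0..76: p(0)=1, p(1)=1, p(2)=2, p(3)=3, p(4)=5, p(5)=7, p(6)=11, p(7)=15, p(8)=22, p(9)=30, p(10)=42, p(11)=56, p(12)=77, p(13)=101, p(14)=135, p(15)=176, p(16)=231, p(17)=297, p(18)=385, p(19)=490, p(20)=627, p(21)=792, p(22)=1002, p(23)=1255, p(24)=1575, p(25)=1958, p(26)=2436, p(27)=3010, p(28)=3718, p(29)=4565, p(30)=5604, p(31)=6842, p(32)=8349, p(33)=10143, p(34)=12310, p(35)=14883, p(36)=17977, p(37)=21637, p(38)=26015, p(39)=31185, p(40)=37338, p(41)=44583, p(42)=53174, p(43)=63261, p(44)=75175, p(45)=89134, p(46)=105558, p(47)=124754, p(48)=147273, p(49)=173525, p(50)=204226, p(51)=239943, p(52)=281589, p(53)=329931, p(54)=386155, p(55)=451276, p(56)=526823, p(57)=614154, p(58)=715220, p(59)=831820, p(60)=966467, p(61)=1121505, p(62)=1300156, p(63)=1505499, p(64)=1741630, p(65)=2012558, p(66)=2323520, p(67)=2679689, p(68)=3087735, p(69)=3554345, p(70)=4087968, p(71)=4697205, p(72)=5392783, p(73)=6185689, p(74)=7089500, p(75)=8118264, p(76)=9289091.
Final step: p(77) = p(76) + p(75) - p(72) - p(70) + p(65) + p(62) - p(55) - p(51) + p(42) + p(37) - p(26) - p(20) + p(7) + p(0)
= 9289091 + 8118264 - 5392783 - 4087968 + 2012558 + 1300156 - 451276 - 239943 + 53174 + 21637 - 2436 - 627 + 15 + 1
= 10619863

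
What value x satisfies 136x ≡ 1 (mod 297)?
190

gcd(136, 297) = 1, so the inverse exists.
Extended Euclidean algorithm on (297, 136):
297 = 2 × 136 + 25  ⟹  25 = (1)·297 + (-2)·136
136 = 5 × 25 + 11  ⟹  11 = (-5)·297 + (11)·136
25 = 2 × 11 + 3  ⟹  3 = (11)·297 + (-24)·136
11 = 3 × 3 + 2  ⟹  2 = (-38)·297 + (83)·136
3 = 1 × 2 + 1  ⟹  1 = (49)·297 + (-107)·136
So (-107)·136 ≡ 1 (mod 297), i.e. 136^(-1) ≡ -107 ≡ 190 (mod 297).
Check: 136 × 190 = 25840 ≡ 1 (mod 297)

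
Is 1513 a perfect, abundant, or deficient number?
deficient

Proper divisors of 1513: sum = 1 + 17 + 89 = 107
Since 107 < 1513, 1513 is deficient.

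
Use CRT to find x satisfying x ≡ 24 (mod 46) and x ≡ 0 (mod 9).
162

Using Chinese Remainder Theorem:
M = 46 × 9 = 414
M1 = 9, M2 = 46
y1 = 9^(-1) mod 46 = 41
y2 = 46^(-1) mod 9 = 1
x = (24×9×41 + 0×46×1) mod 414 = 162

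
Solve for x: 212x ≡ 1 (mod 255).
83

gcd(212, 255) = 1, so the inverse exists.
Extended Euclidean algorithm on (255, 212):
255 = 1 × 212 + 43  ⟹  43 = (1)·255 + (-1)·212
212 = 4 × 43 + 40  ⟹  40 = (-4)·255 + (5)·212
43 = 1 × 40 + 3  ⟹  3 = (5)·255 + (-6)·212
40 = 13 × 3 + 1  ⟹  1 = (-69)·255 + (83)·212
So (83)·212 ≡ 1 (mod 255), i.e. 212^(-1) ≡ 83 (mod 255).
Check: 212 × 83 = 17596 ≡ 1 (mod 255)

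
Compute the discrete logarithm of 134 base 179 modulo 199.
131

Baby-step giant-step with step n = ⌈√199⌉ = 15.
Baby steps 179^j mod 199 (j:value) for j=0..14: 0:1, 1:179, 2:2, 3:159, 4:4, 5:119, 6:8, 7:39, 8:16, 9:78, 10:32, 11:156, 12:64, 13:113, 14:128.
Giant-step multiplier: 179^(-15) ≡ 179^(198-15) = 179^183 ≡ 59 (mod 199).
Giant steps γ_i = 134·59^i mod 199: γ_0=134, γ_1=145, γ_2=197, γ_3=81, γ_4=3, γ_5=177, γ_6=95, γ_7=33, γ_8=156 (in table at j=11).
x = i·n + j = 8·15 + 11 = 131.
Check: 179^131 ≡ 134 (mod 199).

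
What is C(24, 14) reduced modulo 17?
0

Using Lucas' theorem:
Write n=24 and k=14 in base 17:
n in base 17: [1, 7]
k in base 17: [0, 14]
C(24,14) mod 17 = ∏ C(n_i, k_i) mod 17
Digit binomials (mod 17): C(1,0) = 1; C(7,14) = 0 (k_i > n_i)
Product: 1 × 0 = 0 ≡ 0 (mod 17)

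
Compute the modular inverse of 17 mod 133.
47

gcd(17, 133) = 1, so the inverse exists.
Extended Euclidean algorithm on (133, 17):
133 = 7 × 17 + 14  ⟹  14 = (1)·133 + (-7)·17
17 = 1 × 14 + 3  ⟹  3 = (-1)·133 + (8)·17
14 = 4 × 3 + 2  ⟹  2 = (5)·133 + (-39)·17
3 = 1 × 2 + 1  ⟹  1 = (-6)·133 + (47)·17
So (47)·17 ≡ 1 (mod 133), i.e. 17^(-1) ≡ 47 (mod 133).
Check: 17 × 47 = 799 ≡ 1 (mod 133)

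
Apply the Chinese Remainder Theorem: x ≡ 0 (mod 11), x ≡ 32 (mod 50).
132

Using Chinese Remainder Theorem:
M = 11 × 50 = 550
M1 = 50, M2 = 11
y1 = 50^(-1) mod 11 = 2
y2 = 11^(-1) mod 50 = 41
x = (0×50×2 + 32×11×41) mod 550 = 132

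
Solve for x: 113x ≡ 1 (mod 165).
92

gcd(113, 165) = 1, so the inverse exists.
Extended Euclidean algorithm on (165, 113):
165 = 1 × 113 + 52  ⟹  52 = (1)·165 + (-1)·113
113 = 2 × 52 + 9  ⟹  9 = (-2)·165 + (3)·113
52 = 5 × 9 + 7  ⟹  7 = (11)·165 + (-16)·113
9 = 1 × 7 + 2  ⟹  2 = (-13)·165 + (19)·113
7 = 3 × 2 + 1  ⟹  1 = (50)·165 + (-73)·113
So (-73)·113 ≡ 1 (mod 165), i.e. 113^(-1) ≡ -73 ≡ 92 (mod 165).
Check: 113 × 92 = 10396 ≡ 1 (mod 165)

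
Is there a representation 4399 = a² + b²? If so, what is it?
Not possible

Factorization: 4399 = 53 × 83
By Fermat: n is sum of two squares iff every prime p ≡ 3 (mod 4) appears to even power.
Prime(s) ≡ 3 (mod 4) with odd exponent: [(83, 1)]
Therefore 4399 cannot be expressed as a² + b².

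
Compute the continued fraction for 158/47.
[3; 2, 1, 3, 4]

Euclidean algorithm steps:
158 = 3 × 47 + 17
47 = 2 × 17 + 13
17 = 1 × 13 + 4
13 = 3 × 4 + 1
4 = 4 × 1 + 0
Continued fraction: [3; 2, 1, 3, 4]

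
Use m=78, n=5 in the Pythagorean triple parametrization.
(6059, 780, 6109)

Euclid's formula: a = m² - n², b = 2mn, c = m² + n²
m = 78, n = 5
a = 78² - 5² = 6084 - 25 = 6059
b = 2 × 78 × 5 = 780
c = 78² + 5² = 6084 + 25 = 6109
Verification: 6059² + 780² = 36711481 + 608400 = 37319881 = 6109² ✓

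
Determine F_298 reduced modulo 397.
147

Matrix identity: Q^n = [[F_(n+1), F_n], [F_n, F_(n-1)]] with Q = [[1,1],[1,0]].
n = 298 = 100101010₂. Square-and-multiply, entries mod 397:
Q^1 = [[1,1],[1,0]]
Q^2 = (Q^1)² = [[2,1],[1,1]]
Q^4 = (Q^2)² = [[5,3],[3,2]]
Q^9 = (Q^4)²·Q = [[55,34],[34,21]]
Q^18 = (Q^9)² = [[211,202],[202,9]]
Q^37 = (Q^18)²·Q = [[343,367],[367,373]]
Q^74 = (Q^37)² = [[243,355],[355,285]]
Q^149 = (Q^74)²·Q = [[128,72],[72,56]]
Q^298 = (Q^149)² = [[130,147],[147,380]]
F_298 mod 397 = Q^298[0][1] = 147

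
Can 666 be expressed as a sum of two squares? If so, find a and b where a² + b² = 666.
15² + 21² (a=15, b=21)

Factorization: 666 = 2 × 3^2 × 37
By Fermat: n is sum of two squares iff every prime p ≡ 3 (mod 4) appears to even power.
All primes ≡ 3 (mod 4) appear to even power.
Search a = 0, 1, 2, … for 666 - a² a perfect square: first hit at a = 15: 666 - 225 = 441 = 21².
666 = 15² + 21² = 225 + 441 ✓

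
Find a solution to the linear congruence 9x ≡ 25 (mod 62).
x ≡ 51 (mod 62)

gcd(9, 62) = 1, which divides 25, so solutions exist.
Find 9^(-1) mod 62 by the extended Euclidean algorithm:
62 = 6 × 9 + 8  ⟹  8 = (1)·62 + (-6)·9
9 = 1 × 8 + 1  ⟹  1 = (-1)·62 + (7)·9
So (7)·9 ≡ 1 (mod 62), i.e. 9^(-1) ≡ 7 (mod 62).
x ≡ 7 × 25 = 175 ≡ 51 (mod 62).
Check: 9 × 51 = 459 ≡ 25 (mod 62).
Unique solution: x ≡ 51 (mod 62)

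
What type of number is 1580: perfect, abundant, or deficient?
abundant

Proper divisors of 1580: sum = 1 + 2 + 4 + 5 + 10 + 20 + 79 + 158 + 316 + 395 + 790 = 1780
Since 1780 > 1580, 1580 is abundant.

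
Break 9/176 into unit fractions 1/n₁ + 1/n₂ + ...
1/20 + 1/880

Greedy algorithm:
9/176: ceiling(176/9) = 20, use 1/20
1/880: ceiling(880/1) = 880, use 1/880
Result: 9/176 = 1/20 + 1/880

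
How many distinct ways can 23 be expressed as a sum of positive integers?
1255

p(n) counts ways to write n as a sum of positive integers (order ignored).
Euler's pentagonal recurrence: p(k) = p(k-1) + p(k-2) - p(k-5) - p(k-7) + p(k-12) + p(k-15) - ... (offsets j(3j∓1)/2, signs ++--, p(0)=1, p(<0)=0).
DP table for k = 0..22: p(0)=1, p(1)=1, p(2)=2, p(3)=3, p(4)=5, p(5)=7, p(6)=11, p(7)=15, p(8)=22, p(9)=30, p(10)=42, p(11)=56, p(12)=77, p(13)=101, p(14)=135, p(15)=176, p(16)=231, p(17)=297, p(18)=385, p(19)=490, p(20)=627, p(21)=792, p(22)=1002.
Final step: p(23) = p(22) + p(21) - p(18) - p(16) + p(11) + p(8) - p(1)
= 1002 + 792 - 385 - 231 + 56 + 22 - 1
= 1255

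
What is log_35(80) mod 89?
58

Baby-step giant-step with step n = ⌈√89⌉ = 10.
Baby steps 35^j mod 89 (j:value) for j=0..9: 0:1, 1:35, 2:68, 3:66, 4:85, 5:38, 6:84, 7:3, 8:16, 9:26.
Giant-step multiplier: 35^(-10) ≡ 35^(88-10) = 35^78 ≡ 49 (mod 89).
Giant steps γ_i = 80·49^i mod 89: γ_0=80, γ_1=4, γ_2=18, γ_3=81, γ_4=53, γ_5=16 (in table at j=8).
x = i·n + j = 5·10 + 8 = 58.
Check: 35^58 ≡ 80 (mod 89).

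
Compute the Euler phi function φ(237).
156

237 = 3 × 79
φ(n) = n × ∏(1 - 1/p) for each prime p dividing n
φ(237) = 237 × (1 - 1/3) × (1 - 1/79) = 156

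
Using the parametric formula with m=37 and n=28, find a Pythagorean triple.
(585, 2072, 2153)

Euclid's formula: a = m² - n², b = 2mn, c = m² + n²
m = 37, n = 28
a = 37² - 28² = 1369 - 784 = 585
b = 2 × 37 × 28 = 2072
c = 37² + 28² = 1369 + 784 = 2153
Verification: 585² + 2072² = 342225 + 4293184 = 4635409 = 2153² ✓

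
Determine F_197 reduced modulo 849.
326

Matrix identity: Q^n = [[F_(n+1), F_n], [F_n, F_(n-1)]] with Q = [[1,1],[1,0]].
n = 197 = 11000101₂. Square-and-multiply, entries mod 849:
Q^1 = [[1,1],[1,0]]
Q^3 = (Q^1)²·Q = [[3,2],[2,1]]
Q^6 = (Q^3)² = [[13,8],[8,5]]
Q^12 = (Q^6)² = [[233,144],[144,89]]
Q^24 = (Q^12)² = [[313,522],[522,640]]
Q^49 = (Q^24)²·Q = [[241,289],[289,801]]
Q^98 = (Q^49)² = [[668,592],[592,76]]
Q^197 = (Q^98)²·Q = [[143,326],[326,666]]
F_197 mod 849 = Q^197[0][1] = 326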